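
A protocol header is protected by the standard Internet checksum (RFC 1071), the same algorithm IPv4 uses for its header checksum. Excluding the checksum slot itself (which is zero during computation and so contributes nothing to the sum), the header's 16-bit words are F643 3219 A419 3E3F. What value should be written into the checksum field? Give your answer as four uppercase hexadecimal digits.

F549

One's-complement addition (fold any carry out of bit 15 back into bit 0):
  0xF643 + 0x3219 = 0x1285C → wrap carry → 0x285D
  0x285D + 0xA419 = 0x0CC76
  0xCC76 + 0x3E3F = 0x10AB5 → wrap carry → 0x0AB6
One's-complement sum = 0x0AB6.
Checksum = ~0x0AB6 & 0xFFFF = 0xF549.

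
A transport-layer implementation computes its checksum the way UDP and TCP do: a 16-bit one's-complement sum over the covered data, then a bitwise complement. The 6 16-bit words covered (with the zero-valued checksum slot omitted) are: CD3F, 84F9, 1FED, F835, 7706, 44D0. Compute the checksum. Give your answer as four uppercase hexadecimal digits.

One's-complement addition (fold any carry out of bit 15 back into bit 0):
  0xCD3F + 0x84F9 = 0x15238 → wrap carry → 0x5239
  0x5239 + 0x1FED = 0x07226
  0x7226 + 0xF835 = 0x16A5B → wrap carry → 0x6A5C
  0x6A5C + 0x7706 = 0x0E162
  0xE162 + 0x44D0 = 0x12632 → wrap carry → 0x2633
One's-complement sum = 0x2633.
Checksum = ~0x2633 & 0xFFFF = 0xD9CC.

D9CC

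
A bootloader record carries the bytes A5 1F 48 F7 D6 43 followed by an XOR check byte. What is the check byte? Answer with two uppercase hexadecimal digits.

90

XOR the bytes together:
  start with 0xA5
  0xA5 ⊕ 0x1F = 0xBA
  0xBA ⊕ 0x48 = 0xF2
  0xF2 ⊕ 0xF7 = 0x05
  0x05 ⊕ 0xD6 = 0xD3
  0xD3 ⊕ 0x43 = 0x90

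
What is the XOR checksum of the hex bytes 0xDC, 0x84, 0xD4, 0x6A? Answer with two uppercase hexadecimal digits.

E6

XOR the bytes together:
  start with 0xDC
  0xDC ⊕ 0x84 = 0x58
  0x58 ⊕ 0xD4 = 0x8C
  0x8C ⊕ 0x6A = 0xE6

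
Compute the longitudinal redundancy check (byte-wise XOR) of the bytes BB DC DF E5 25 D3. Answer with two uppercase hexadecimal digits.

AB

XOR the bytes together:
  start with 0xBB
  0xBB ⊕ 0xDC = 0x67
  0x67 ⊕ 0xDF = 0xB8
  0xB8 ⊕ 0xE5 = 0x5D
  0x5D ⊕ 0x25 = 0x78
  0x78 ⊕ 0xD3 = 0xAB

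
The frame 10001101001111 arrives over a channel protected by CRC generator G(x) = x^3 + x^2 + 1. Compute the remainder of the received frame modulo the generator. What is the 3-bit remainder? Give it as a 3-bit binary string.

100

Modulo-2 division of 10001101001111 by 1101:
  pos 0: 1000 XOR 1101 = 0101
  pos 1: 1011 XOR 1101 = 0110
  pos 2: 1101 XOR 1101 = 0000
  pos 7: 1001 XOR 1101 = 0100
  pos 8: 1001 XOR 1101 = 0100
  pos 9: 1001 XOR 1101 = 0100
  pos 10: 1001 XOR 1101 = 0100
Remainder = 100 (nonzero — an error is detected).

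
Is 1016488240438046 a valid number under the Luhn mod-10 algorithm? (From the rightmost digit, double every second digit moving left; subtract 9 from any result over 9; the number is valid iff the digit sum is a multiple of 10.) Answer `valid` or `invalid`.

From the right, keep odd positions and double even positions (subtract 9 from any doubled value over 9):
  doubled (positions 2,4,...): 8 7 8 8 7 8 2 2 → sum 50
  kept (positions 1,3,...): 6 0 3 0 2 8 6 0 → sum 25
Total = 75.
75 mod 10 = 5, so the number is invalid.

invalid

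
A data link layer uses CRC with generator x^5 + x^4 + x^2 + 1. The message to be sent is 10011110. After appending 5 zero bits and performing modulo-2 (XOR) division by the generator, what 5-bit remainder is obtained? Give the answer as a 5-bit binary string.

00111

Append 5 zeros: 1001111000000. Divide by 110101 (XOR where the leading bit is 1):
  pos 0: 100111 XOR 110101 = 010010
  pos 1: 100101 XOR 110101 = 010000
  pos 2: 100000 XOR 110101 = 010101
  pos 3: 101010 XOR 110101 = 011111
  pos 4: 111110 XOR 110101 = 001011
  pos 6: 101100 XOR 110101 = 011001
  pos 7: 110010 XOR 110101 = 000111
Remainder (last 5 bits) = 00111. This is the CRC / FCS.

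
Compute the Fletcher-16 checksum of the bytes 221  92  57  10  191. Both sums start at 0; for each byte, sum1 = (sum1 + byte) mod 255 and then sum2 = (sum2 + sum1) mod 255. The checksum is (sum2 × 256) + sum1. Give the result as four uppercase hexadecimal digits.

463D

Running sums (mod 255):
  after byte 0 (221): sum1=221, sum2=221
  after byte 1 (92): sum1=58, sum2=24
  after byte 2 (57): sum1=115, sum2=139
  after byte 3 (10): sum1=125, sum2=9
  after byte 4 (191): sum1=61, sum2=70
Checksum = sum2·256 + sum1 = 70·256 + 61 = 17981 = 0x463D.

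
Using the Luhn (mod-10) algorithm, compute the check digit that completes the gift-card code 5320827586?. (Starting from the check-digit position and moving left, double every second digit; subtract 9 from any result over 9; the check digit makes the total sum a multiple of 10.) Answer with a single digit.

6

Partial digits right→left: 6 8 5 7 2 8 0 2 3 5
Double every second digit counting from the check-digit position (so the 1st, 3rd, 5th, ... of the partial from the right).
  doubled (with −9 where >9): 3 1 4 0 6 → sum 14
  kept as-is: 8 7 8 2 5 → sum 30
Total = 14 + 30 = 44.
Check digit = (10 − (44 mod 10)) mod 10 = 6.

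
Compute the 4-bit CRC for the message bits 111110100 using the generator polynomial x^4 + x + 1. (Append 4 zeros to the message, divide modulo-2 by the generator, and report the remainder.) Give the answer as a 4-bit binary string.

Append 4 zeros: 1111101000000. Divide by 10011 (XOR where the leading bit is 1):
  pos 0: 11111 XOR 10011 = 01100
  pos 1: 11000 XOR 10011 = 01011
  pos 2: 10111 XOR 10011 = 00100
  pos 4: 10000 XOR 10011 = 00011
  pos 7: 11000 XOR 10011 = 01011
  pos 8: 10110 XOR 10011 = 00101
Remainder (last 4 bits) = 0101. This is the CRC / FCS.

0101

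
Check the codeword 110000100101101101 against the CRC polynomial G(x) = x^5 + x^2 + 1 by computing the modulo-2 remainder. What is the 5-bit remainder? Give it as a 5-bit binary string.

Modulo-2 division of 110000100101101101 by 100101:
  pos 0: 110000 XOR 100101 = 010101
  pos 1: 101011 XOR 100101 = 001110
  pos 3: 111000 XOR 100101 = 011101
  pos 4: 111011 XOR 100101 = 011110
  pos 5: 111100 XOR 100101 = 011001
  pos 6: 110011 XOR 100101 = 010110
  pos 7: 101101 XOR 100101 = 001000
  pos 9: 100001 XOR 100101 = 000100
  pos 12: 100101 XOR 100101 = 000000
Remainder = 00000 (zero — the frame passes the CRC check).

00000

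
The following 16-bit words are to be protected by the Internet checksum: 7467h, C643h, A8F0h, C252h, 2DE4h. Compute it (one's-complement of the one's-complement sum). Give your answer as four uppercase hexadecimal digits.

2C2D

One's-complement addition (fold any carry out of bit 15 back into bit 0):
  0x7467 + 0xC643 = 0x13AAA → wrap carry → 0x3AAB
  0x3AAB + 0xA8F0 = 0x0E39B
  0xE39B + 0xC252 = 0x1A5ED → wrap carry → 0xA5EE
  0xA5EE + 0x2DE4 = 0x0D3D2
One's-complement sum = 0xD3D2.
Checksum = ~0xD3D2 & 0xFFFF = 0x2C2D.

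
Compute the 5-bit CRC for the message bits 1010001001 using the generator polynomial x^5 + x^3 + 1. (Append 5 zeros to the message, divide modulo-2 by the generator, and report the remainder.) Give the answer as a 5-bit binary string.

01110

Append 5 zeros: 101000100100000. Divide by 101001 (XOR where the leading bit is 1):
  pos 0: 101000 XOR 101001 = 000001
  pos 5: 110010 XOR 101001 = 011011
  pos 6: 110110 XOR 101001 = 011111
  pos 7: 111110 XOR 101001 = 010111
  pos 8: 101110 XOR 101001 = 000111
Remainder (last 5 bits) = 01110. This is the CRC / FCS.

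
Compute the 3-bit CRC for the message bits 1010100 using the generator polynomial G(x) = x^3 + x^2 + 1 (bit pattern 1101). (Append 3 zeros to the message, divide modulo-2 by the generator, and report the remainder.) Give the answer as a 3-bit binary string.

Append 3 zeros: 1010100000. Divide by 1101 (XOR where the leading bit is 1):
  pos 0: 1010 XOR 1101 = 0111
  pos 1: 1111 XOR 1101 = 0010
  pos 3: 1000 XOR 1101 = 0101
  pos 4: 1010 XOR 1101 = 0111
  pos 5: 1110 XOR 1101 = 0011
Remainder (last 3 bits) = 110. This is the CRC / FCS.

110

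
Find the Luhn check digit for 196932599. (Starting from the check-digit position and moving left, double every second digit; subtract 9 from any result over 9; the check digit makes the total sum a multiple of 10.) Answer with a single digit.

0

Partial digits right→left: 9 9 5 2 3 9 6 9 1
Double every second digit counting from the check-digit position (so the 1st, 3rd, 5th, ... of the partial from the right).
  doubled (with −9 where >9): 9 1 6 3 2 → sum 21
  kept as-is: 9 2 9 9 → sum 29
Total = 21 + 29 = 50.
Check digit = (10 − (50 mod 10)) mod 10 = 0.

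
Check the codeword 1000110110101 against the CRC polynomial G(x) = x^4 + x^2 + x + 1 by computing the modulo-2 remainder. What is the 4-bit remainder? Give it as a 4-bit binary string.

Modulo-2 division of 1000110110101 by 10111:
  pos 0: 10001 XOR 10111 = 00110
  pos 2: 11010 XOR 10111 = 01101
  pos 3: 11011 XOR 10111 = 01100
  pos 4: 11001 XOR 10111 = 01110
  pos 5: 11100 XOR 10111 = 01011
  pos 6: 10111 XOR 10111 = 00000
Remainder = 0001 (nonzero — an error is detected).

0001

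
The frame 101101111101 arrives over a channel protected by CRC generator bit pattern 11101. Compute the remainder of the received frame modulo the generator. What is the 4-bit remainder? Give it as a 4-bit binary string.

Modulo-2 division of 101101111101 by 11101:
  pos 0: 10110 XOR 11101 = 01011
  pos 1: 10111 XOR 11101 = 01010
  pos 2: 10101 XOR 11101 = 01000
  pos 3: 10001 XOR 11101 = 01100
  pos 4: 11001 XOR 11101 = 00100
  pos 6: 10010 XOR 11101 = 01111
  pos 7: 11111 XOR 11101 = 00010
Remainder = 0010 (nonzero — an error is detected).

0010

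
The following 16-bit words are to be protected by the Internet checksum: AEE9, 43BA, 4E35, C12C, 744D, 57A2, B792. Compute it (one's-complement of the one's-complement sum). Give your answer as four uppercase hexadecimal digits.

7A77

One's-complement addition (fold any carry out of bit 15 back into bit 0):
  0xAEE9 + 0x43BA = 0x0F2A3
  0xF2A3 + 0x4E35 = 0x140D8 → wrap carry → 0x40D9
  0x40D9 + 0xC12C = 0x10205 → wrap carry → 0x0206
  0x0206 + 0x744D = 0x07653
  0x7653 + 0x57A2 = 0x0CDF5
  0xCDF5 + 0xB792 = 0x18587 → wrap carry → 0x8588
One's-complement sum = 0x8588.
Checksum = ~0x8588 & 0xFFFF = 0x7A77.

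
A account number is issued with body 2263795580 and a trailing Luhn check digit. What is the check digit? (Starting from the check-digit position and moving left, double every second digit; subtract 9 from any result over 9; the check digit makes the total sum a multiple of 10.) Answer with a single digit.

2

Partial digits right→left: 0 8 5 5 9 7 3 6 2 2
Double every second digit counting from the check-digit position (so the 1st, 3rd, 5th, ... of the partial from the right).
  doubled (with −9 where >9): 0 1 9 6 4 → sum 20
  kept as-is: 8 5 7 6 2 → sum 28
Total = 20 + 28 = 48.
Check digit = (10 − (48 mod 10)) mod 10 = 2.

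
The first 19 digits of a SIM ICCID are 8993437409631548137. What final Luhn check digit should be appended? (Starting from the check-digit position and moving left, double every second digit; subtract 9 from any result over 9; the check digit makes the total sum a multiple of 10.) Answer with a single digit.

Partial digits right→left: 7 3 1 8 4 5 1 3 6 9 0 4 7 3 4 3 9 9 8
Double every second digit counting from the check-digit position (so the 1st, 3rd, 5th, ... of the partial from the right).
  doubled (with −9 where >9): 5 2 8 2 3 0 5 8 9 7 → sum 49
  kept as-is: 3 8 5 3 9 4 3 3 9 → sum 47
Total = 49 + 47 = 96.
Check digit = (10 − (96 mod 10)) mod 10 = 4.

4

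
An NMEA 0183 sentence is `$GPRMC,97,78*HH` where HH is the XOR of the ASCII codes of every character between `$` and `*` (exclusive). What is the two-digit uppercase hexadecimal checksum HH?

4A

XOR the ASCII codes of the payload characters:
  'G' = 0x47 → acc = 0x47
  'P' = 0x50 → acc = 0x17
  'R' = 0x52 → acc = 0x45
  'M' = 0x4D → acc = 0x08
  'C' = 0x43 → acc = 0x4B
  ',' = 0x2C → acc = 0x67
  '9' = 0x39 → acc = 0x5E
  '7' = 0x37 → acc = 0x69
  ',' = 0x2C → acc = 0x45
  '7' = 0x37 → acc = 0x72
  '8' = 0x38 → acc = 0x4A
Checksum = 0x4A.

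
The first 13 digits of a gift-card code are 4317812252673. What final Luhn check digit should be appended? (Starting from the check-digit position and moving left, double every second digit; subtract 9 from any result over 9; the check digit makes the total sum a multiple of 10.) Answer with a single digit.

7

Partial digits right→left: 3 7 6 2 5 2 2 1 8 7 1 3 4
Double every second digit counting from the check-digit position (so the 1st, 3rd, 5th, ... of the partial from the right).
  doubled (with −9 where >9): 6 3 1 4 7 2 8 → sum 31
  kept as-is: 7 2 2 1 7 3 → sum 22
Total = 31 + 22 = 53.
Check digit = (10 − (53 mod 10)) mod 10 = 7.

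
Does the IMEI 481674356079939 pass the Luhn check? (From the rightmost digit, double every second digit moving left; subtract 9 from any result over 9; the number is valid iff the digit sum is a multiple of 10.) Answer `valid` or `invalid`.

From the right, keep odd positions and double even positions (subtract 9 from any doubled value over 9):
  doubled (positions 2,4,...): 6 9 0 1 8 3 7 → sum 34
  kept (positions 1,3,...): 9 9 7 6 3 7 1 4 → sum 46
Total = 80.
80 mod 10 = 0, so the number is valid.

valid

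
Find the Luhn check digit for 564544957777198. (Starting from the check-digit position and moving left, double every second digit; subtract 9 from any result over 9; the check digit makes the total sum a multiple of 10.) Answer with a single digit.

2

Partial digits right→left: 8 9 1 7 7 7 7 5 9 4 4 5 4 6 5
Double every second digit counting from the check-digit position (so the 1st, 3rd, 5th, ... of the partial from the right).
  doubled (with −9 where >9): 7 2 5 5 9 8 8 1 → sum 45
  kept as-is: 9 7 7 5 4 5 6 → sum 43
Total = 45 + 43 = 88.
Check digit = (10 − (88 mod 10)) mod 10 = 2.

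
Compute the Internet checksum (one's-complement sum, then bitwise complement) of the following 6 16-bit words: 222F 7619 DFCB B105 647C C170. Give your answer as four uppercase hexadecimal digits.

B0F8

One's-complement addition (fold any carry out of bit 15 back into bit 0):
  0x222F + 0x7619 = 0x09848
  0x9848 + 0xDFCB = 0x17813 → wrap carry → 0x7814
  0x7814 + 0xB105 = 0x12919 → wrap carry → 0x291A
  0x291A + 0x647C = 0x08D96
  0x8D96 + 0xC170 = 0x14F06 → wrap carry → 0x4F07
One's-complement sum = 0x4F07.
Checksum = ~0x4F07 & 0xFFFF = 0xB0F8.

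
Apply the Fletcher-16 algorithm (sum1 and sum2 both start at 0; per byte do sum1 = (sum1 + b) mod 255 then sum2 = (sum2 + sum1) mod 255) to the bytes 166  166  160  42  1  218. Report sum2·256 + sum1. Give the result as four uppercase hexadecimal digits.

Running sums (mod 255):
  after byte 0 (166): sum1=166, sum2=166
  after byte 1 (166): sum1=77, sum2=243
  after byte 2 (160): sum1=237, sum2=225
  after byte 3 (42): sum1=24, sum2=249
  after byte 4 (1): sum1=25, sum2=19
  after byte 5 (218): sum1=243, sum2=7
Checksum = sum2·256 + sum1 = 7·256 + 243 = 2035 = 0x07F3.

07F3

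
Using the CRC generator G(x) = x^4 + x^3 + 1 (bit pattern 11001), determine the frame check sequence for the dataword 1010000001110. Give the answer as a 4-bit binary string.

1101

Append 4 zeros: 10100000011100000. Divide by 11001 (XOR where the leading bit is 1):
  pos 0: 10100 XOR 11001 = 01101
  pos 1: 11010 XOR 11001 = 00011
  pos 4: 11000 XOR 11001 = 00001
  pos 8: 11110 XOR 11001 = 00111
  pos 10: 11100 XOR 11001 = 00101
  pos 12: 10100 XOR 11001 = 01101
Remainder (last 4 bits) = 1101. This is the CRC / FCS.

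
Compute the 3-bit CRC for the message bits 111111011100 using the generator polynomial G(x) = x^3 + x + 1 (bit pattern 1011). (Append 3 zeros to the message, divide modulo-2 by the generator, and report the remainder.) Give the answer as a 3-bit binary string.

001

Append 3 zeros: 111111011100000. Divide by 1011 (XOR where the leading bit is 1):
  pos 0: 1111 XOR 1011 = 0100
  pos 1: 1001 XOR 1011 = 0010
  pos 3: 1010 XOR 1011 = 0001
  pos 6: 1111 XOR 1011 = 0100
  pos 7: 1000 XOR 1011 = 0011
  pos 9: 1100 XOR 1011 = 0111
  pos 10: 1110 XOR 1011 = 0101
  pos 11: 1010 XOR 1011 = 0001
Remainder (last 3 bits) = 001. This is the CRC / FCS.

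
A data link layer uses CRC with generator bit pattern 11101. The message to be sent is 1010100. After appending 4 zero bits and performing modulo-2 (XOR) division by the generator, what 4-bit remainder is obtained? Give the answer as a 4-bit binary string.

Append 4 zeros: 10101000000. Divide by 11101 (XOR where the leading bit is 1):
  pos 0: 10101 XOR 11101 = 01000
  pos 1: 10000 XOR 11101 = 01101
  pos 2: 11010 XOR 11101 = 00111
  pos 4: 11100 XOR 11101 = 00001
Remainder (last 4 bits) = 0100. This is the CRC / FCS.

0100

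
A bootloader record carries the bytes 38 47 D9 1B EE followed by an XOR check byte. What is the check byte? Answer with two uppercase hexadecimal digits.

XOR the bytes together:
  start with 0x38
  0x38 ⊕ 0x47 = 0x7F
  0x7F ⊕ 0xD9 = 0xA6
  0xA6 ⊕ 0x1B = 0xBD
  0xBD ⊕ 0xEE = 0x53

53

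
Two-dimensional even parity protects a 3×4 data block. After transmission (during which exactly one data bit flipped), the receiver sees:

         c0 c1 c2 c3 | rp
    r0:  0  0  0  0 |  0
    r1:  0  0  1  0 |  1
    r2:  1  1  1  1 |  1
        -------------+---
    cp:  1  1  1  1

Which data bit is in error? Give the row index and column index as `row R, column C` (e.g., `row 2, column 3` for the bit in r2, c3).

Recompute each row's even parity and compare to rp:
  r0: data parity 0, sent rp 0 → ok
  r1: data parity 1, sent rp 1 → ok
  r2: data parity 0, sent rp 1 → mismatch
Recompute each column's even parity and compare to cp:
  c0: data parity 1, sent cp 1 → ok
  c1: data parity 1, sent cp 1 → ok
  c2: data parity 0, sent cp 1 → mismatch
  c3: data parity 1, sent cp 1 → ok
Exactly one row (r2) and one column (c2) fail → the flipped bit is at their intersection.

row 2, column 2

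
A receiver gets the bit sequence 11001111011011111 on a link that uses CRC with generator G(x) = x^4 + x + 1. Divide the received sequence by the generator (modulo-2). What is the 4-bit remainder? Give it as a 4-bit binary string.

Modulo-2 division of 11001111011011111 by 10011:
  pos 0: 11001 XOR 10011 = 01010
  pos 1: 10101 XOR 10011 = 00110
  pos 3: 11011 XOR 10011 = 01000
  pos 4: 10000 XOR 10011 = 00011
  pos 7: 11110 XOR 10011 = 01101
  pos 8: 11011 XOR 10011 = 01000
  pos 9: 10001 XOR 10011 = 00010
  pos 12: 10111 XOR 10011 = 00100
Remainder = 0100 (nonzero — an error is detected).

0100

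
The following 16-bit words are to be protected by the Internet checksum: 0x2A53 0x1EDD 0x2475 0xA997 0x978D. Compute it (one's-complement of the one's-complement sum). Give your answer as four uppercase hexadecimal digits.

5135

One's-complement addition (fold any carry out of bit 15 back into bit 0):
  0x2A53 + 0x1EDD = 0x04930
  0x4930 + 0x2475 = 0x06DA5
  0x6DA5 + 0xA997 = 0x1173C → wrap carry → 0x173D
  0x173D + 0x978D = 0x0AECA
One's-complement sum = 0xAECA.
Checksum = ~0xAECA & 0xFFFF = 0x5135.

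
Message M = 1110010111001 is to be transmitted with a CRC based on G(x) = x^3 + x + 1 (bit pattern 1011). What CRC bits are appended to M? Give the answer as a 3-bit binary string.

000

Append 3 zeros: 1110010111001000. Divide by 1011 (XOR where the leading bit is 1):
  pos 0: 1110 XOR 1011 = 0101
  pos 1: 1010 XOR 1011 = 0001
  pos 4: 1101 XOR 1011 = 0110
  pos 5: 1101 XOR 1011 = 0110
  pos 6: 1101 XOR 1011 = 0110
  pos 7: 1100 XOR 1011 = 0111
  pos 8: 1110 XOR 1011 = 0101
  pos 9: 1011 XOR 1011 = 0000
Remainder (last 3 bits) = 000. This is the CRC / FCS.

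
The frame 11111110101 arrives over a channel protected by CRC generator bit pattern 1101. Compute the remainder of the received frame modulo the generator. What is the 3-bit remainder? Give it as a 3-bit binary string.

Modulo-2 division of 11111110101 by 1101:
  pos 0: 1111 XOR 1101 = 0010
  pos 2: 1011 XOR 1101 = 0110
  pos 3: 1101 XOR 1101 = 0000
Remainder = 101 (nonzero — an error is detected).

101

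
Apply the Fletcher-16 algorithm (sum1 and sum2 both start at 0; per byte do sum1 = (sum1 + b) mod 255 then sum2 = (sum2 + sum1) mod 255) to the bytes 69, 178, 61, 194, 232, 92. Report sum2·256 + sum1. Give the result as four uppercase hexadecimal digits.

883D

Running sums (mod 255):
  after byte 0 (69): sum1=69, sum2=69
  after byte 1 (178): sum1=247, sum2=61
  after byte 2 (61): sum1=53, sum2=114
  after byte 3 (194): sum1=247, sum2=106
  after byte 4 (232): sum1=224, sum2=75
  after byte 5 (92): sum1=61, sum2=136
Checksum = sum2·256 + sum1 = 136·256 + 61 = 34877 = 0x883D.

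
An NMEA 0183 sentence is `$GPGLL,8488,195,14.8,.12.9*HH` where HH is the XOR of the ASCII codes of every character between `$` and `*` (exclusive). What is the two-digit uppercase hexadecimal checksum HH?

48

XOR the ASCII codes of the payload characters:
  'G' = 0x47 → acc = 0x47
  'P' = 0x50 → acc = 0x17
  'G' = 0x47 → acc = 0x50
  'L' = 0x4C → acc = 0x1C
  'L' = 0x4C → acc = 0x50
  ',' = 0x2C → acc = 0x7C
  '8' = 0x38 → acc = 0x44
  '4' = 0x34 → acc = 0x70
  '8' = 0x38 → acc = 0x48
  '8' = 0x38 → acc = 0x70
  ',' = 0x2C → acc = 0x5C
  '1' = 0x31 → acc = 0x6D
  '9' = 0x39 → acc = 0x54
  '5' = 0x35 → acc = 0x61
  ',' = 0x2C → acc = 0x4D
  '1' = 0x31 → acc = 0x7C
  '4' = 0x34 → acc = 0x48
  '.' = 0x2E → acc = 0x66
  '8' = 0x38 → acc = 0x5E
  ',' = 0x2C → acc = 0x72
  '.' = 0x2E → acc = 0x5C
  '1' = 0x31 → acc = 0x6D
  '2' = 0x32 → acc = 0x5F
  '.' = 0x2E → acc = 0x71
  '9' = 0x39 → acc = 0x48
Checksum = 0x48.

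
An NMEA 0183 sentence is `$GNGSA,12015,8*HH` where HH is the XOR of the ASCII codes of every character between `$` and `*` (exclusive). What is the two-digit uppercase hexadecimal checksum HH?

XOR the ASCII codes of the payload characters:
  'G' = 0x47 → acc = 0x47
  'N' = 0x4E → acc = 0x09
  'G' = 0x47 → acc = 0x4E
  'S' = 0x53 → acc = 0x1D
  'A' = 0x41 → acc = 0x5C
  ',' = 0x2C → acc = 0x70
  '1' = 0x31 → acc = 0x41
  '2' = 0x32 → acc = 0x73
  '0' = 0x30 → acc = 0x43
  '1' = 0x31 → acc = 0x72
  '5' = 0x35 → acc = 0x47
  ',' = 0x2C → acc = 0x6B
  '8' = 0x38 → acc = 0x53
Checksum = 0x53.

53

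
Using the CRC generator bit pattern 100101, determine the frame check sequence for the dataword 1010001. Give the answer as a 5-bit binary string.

11000

Append 5 zeros: 101000100000. Divide by 100101 (XOR where the leading bit is 1):
  pos 0: 101000 XOR 100101 = 001101
  pos 2: 110110 XOR 100101 = 010011
  pos 3: 100110 XOR 100101 = 000011
Remainder (last 5 bits) = 11000. This is the CRC / FCS.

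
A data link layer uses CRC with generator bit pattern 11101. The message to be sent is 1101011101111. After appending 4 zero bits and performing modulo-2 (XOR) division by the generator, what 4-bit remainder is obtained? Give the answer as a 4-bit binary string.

Append 4 zeros: 11010111011110000. Divide by 11101 (XOR where the leading bit is 1):
  pos 0: 11010 XOR 11101 = 00111
  pos 2: 11111 XOR 11101 = 00010
  pos 5: 10101 XOR 11101 = 01000
  pos 6: 10001 XOR 11101 = 01100
  pos 7: 11001 XOR 11101 = 00100
  pos 9: 10010 XOR 11101 = 01111
  pos 10: 11110 XOR 11101 = 00011
Remainder (last 4 bits) = 1100. This is the CRC / FCS.

1100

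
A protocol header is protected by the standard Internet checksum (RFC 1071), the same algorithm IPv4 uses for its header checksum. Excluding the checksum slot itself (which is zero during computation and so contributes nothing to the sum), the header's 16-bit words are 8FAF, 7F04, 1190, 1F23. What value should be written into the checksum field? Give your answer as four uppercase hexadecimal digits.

One's-complement addition (fold any carry out of bit 15 back into bit 0):
  0x8FAF + 0x7F04 = 0x10EB3 → wrap carry → 0x0EB4
  0x0EB4 + 0x1190 = 0x02044
  0x2044 + 0x1F23 = 0x03F67
One's-complement sum = 0x3F67.
Checksum = ~0x3F67 & 0xFFFF = 0xC098.

C098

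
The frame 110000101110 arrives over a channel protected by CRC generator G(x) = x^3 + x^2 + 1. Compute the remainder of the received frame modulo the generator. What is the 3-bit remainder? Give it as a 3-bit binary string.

010

Modulo-2 division of 110000101110 by 1101:
  pos 0: 1100 XOR 1101 = 0001
  pos 3: 1001 XOR 1101 = 0100
  pos 4: 1000 XOR 1101 = 0101
  pos 5: 1011 XOR 1101 = 0110
  pos 6: 1101 XOR 1101 = 0000
Remainder = 010 (nonzero — an error is detected).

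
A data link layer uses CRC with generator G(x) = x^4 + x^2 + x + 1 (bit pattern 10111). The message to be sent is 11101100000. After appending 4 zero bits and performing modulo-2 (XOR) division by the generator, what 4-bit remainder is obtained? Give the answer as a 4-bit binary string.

Append 4 zeros: 111011000000000. Divide by 10111 (XOR where the leading bit is 1):
  pos 0: 11101 XOR 10111 = 01010
  pos 1: 10101 XOR 10111 = 00010
  pos 4: 10000 XOR 10111 = 00111
  pos 6: 11100 XOR 10111 = 01011
  pos 7: 10110 XOR 10111 = 00001
Remainder (last 4 bits) = 1000. This is the CRC / FCS.

1000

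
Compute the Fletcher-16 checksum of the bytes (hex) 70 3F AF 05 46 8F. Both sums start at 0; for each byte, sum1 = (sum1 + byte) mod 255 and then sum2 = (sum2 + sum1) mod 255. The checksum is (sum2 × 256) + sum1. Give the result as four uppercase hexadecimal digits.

Running sums (mod 255):
  after byte 0 (70): sum1=112, sum2=112
  after byte 1 (3F): sum1=175, sum2=32
  after byte 2 (AF): sum1=95, sum2=127
  after byte 3 (05): sum1=100, sum2=227
  after byte 4 (46): sum1=170, sum2=142
  after byte 5 (8F): sum1=58, sum2=200
Checksum = sum2·256 + sum1 = 200·256 + 58 = 51258 = 0xC83A.

C83A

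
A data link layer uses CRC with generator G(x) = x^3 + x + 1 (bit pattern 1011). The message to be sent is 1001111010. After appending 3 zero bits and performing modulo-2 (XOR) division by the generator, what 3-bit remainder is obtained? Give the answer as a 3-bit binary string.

011

Append 3 zeros: 1001111010000. Divide by 1011 (XOR where the leading bit is 1):
  pos 0: 1001 XOR 1011 = 0010
  pos 2: 1011 XOR 1011 = 0000
  pos 6: 1010 XOR 1011 = 0001
  pos 9: 1000 XOR 1011 = 0011
Remainder (last 3 bits) = 011. This is the CRC / FCS.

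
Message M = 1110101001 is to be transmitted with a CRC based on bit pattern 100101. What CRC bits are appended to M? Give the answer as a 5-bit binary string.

Append 5 zeros: 111010100100000. Divide by 100101 (XOR where the leading bit is 1):
  pos 0: 111010 XOR 100101 = 011111
  pos 1: 111111 XOR 100101 = 011010
  pos 2: 110100 XOR 100101 = 010001
  pos 3: 100010 XOR 100101 = 000111
  pos 6: 111100 XOR 100101 = 011001
  pos 7: 110010 XOR 100101 = 010111
  pos 8: 101110 XOR 100101 = 001011
Remainder (last 5 bits) = 10110. This is the CRC / FCS.

10110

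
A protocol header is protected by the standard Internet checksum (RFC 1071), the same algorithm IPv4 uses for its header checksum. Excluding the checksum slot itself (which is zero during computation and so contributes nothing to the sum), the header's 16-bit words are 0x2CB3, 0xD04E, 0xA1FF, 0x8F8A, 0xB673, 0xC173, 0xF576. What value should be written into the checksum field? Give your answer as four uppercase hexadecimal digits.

One's-complement addition (fold any carry out of bit 15 back into bit 0):
  0x2CB3 + 0xD04E = 0x0FD01
  0xFD01 + 0xA1FF = 0x19F00 → wrap carry → 0x9F01
  0x9F01 + 0x8F8A = 0x12E8B → wrap carry → 0x2E8C
  0x2E8C + 0xB673 = 0x0E4FF
  0xE4FF + 0xC173 = 0x1A672 → wrap carry → 0xA673
  0xA673 + 0xF576 = 0x19BE9 → wrap carry → 0x9BEA
One's-complement sum = 0x9BEA.
Checksum = ~0x9BEA & 0xFFFF = 0x6415.

6415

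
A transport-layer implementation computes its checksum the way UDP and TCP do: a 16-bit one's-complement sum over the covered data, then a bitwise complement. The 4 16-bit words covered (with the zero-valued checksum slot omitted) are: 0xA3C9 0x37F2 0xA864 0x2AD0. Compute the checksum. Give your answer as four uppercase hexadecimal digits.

One's-complement addition (fold any carry out of bit 15 back into bit 0):
  0xA3C9 + 0x37F2 = 0x0DBBB
  0xDBBB + 0xA864 = 0x1841F → wrap carry → 0x8420
  0x8420 + 0x2AD0 = 0x0AEF0
One's-complement sum = 0xAEF0.
Checksum = ~0xAEF0 & 0xFFFF = 0x510F.

510F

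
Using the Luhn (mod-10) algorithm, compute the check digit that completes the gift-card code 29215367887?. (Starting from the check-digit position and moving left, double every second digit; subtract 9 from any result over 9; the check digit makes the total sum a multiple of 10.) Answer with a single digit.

Partial digits right→left: 7 8 8 7 6 3 5 1 2 9 2
Double every second digit counting from the check-digit position (so the 1st, 3rd, 5th, ... of the partial from the right).
  doubled (with −9 where >9): 5 7 3 1 4 4 → sum 24
  kept as-is: 8 7 3 1 9 → sum 28
Total = 24 + 28 = 52.
Check digit = (10 − (52 mod 10)) mod 10 = 8.

8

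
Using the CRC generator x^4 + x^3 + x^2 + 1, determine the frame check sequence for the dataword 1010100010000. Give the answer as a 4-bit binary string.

0000

Append 4 zeros: 10101000100000000. Divide by 11101 (XOR where the leading bit is 1):
  pos 0: 10101 XOR 11101 = 01000
  pos 1: 10000 XOR 11101 = 01101
  pos 2: 11010 XOR 11101 = 00111
  pos 4: 11101 XOR 11101 = 00000
Remainder (last 4 bits) = 0000. This is the CRC / FCS.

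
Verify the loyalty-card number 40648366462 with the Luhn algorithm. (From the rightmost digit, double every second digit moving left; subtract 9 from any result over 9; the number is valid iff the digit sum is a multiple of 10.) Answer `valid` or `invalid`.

From the right, keep odd positions and double even positions (subtract 9 from any doubled value over 9):
  doubled (positions 2,4,...): 3 3 6 8 0 → sum 20
  kept (positions 1,3,...): 2 4 6 8 6 4 → sum 30
Total = 50.
50 mod 10 = 0, so the number is valid.

valid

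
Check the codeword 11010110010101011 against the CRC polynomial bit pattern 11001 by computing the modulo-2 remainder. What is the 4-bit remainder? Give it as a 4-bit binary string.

Modulo-2 division of 11010110010101011 by 11001:
  pos 0: 11010 XOR 11001 = 00011
  pos 3: 11110 XOR 11001 = 00111
  pos 5: 11101 XOR 11001 = 00100
  pos 7: 10001 XOR 11001 = 01000
  pos 8: 10000 XOR 11001 = 01001
  pos 9: 10011 XOR 11001 = 01010
  pos 10: 10100 XOR 11001 = 01101
  pos 11: 11011 XOR 11001 = 00010
Remainder = 0101 (nonzero — an error is detected).

0101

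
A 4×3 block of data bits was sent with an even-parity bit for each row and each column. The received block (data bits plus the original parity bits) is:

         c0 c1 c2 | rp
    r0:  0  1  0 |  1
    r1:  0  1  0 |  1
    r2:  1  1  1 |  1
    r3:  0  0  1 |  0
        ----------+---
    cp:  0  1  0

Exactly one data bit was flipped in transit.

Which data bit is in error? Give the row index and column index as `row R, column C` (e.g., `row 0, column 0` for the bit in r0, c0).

row 3, column 0

Recompute each row's even parity and compare to rp:
  r0: data parity 1, sent rp 1 → ok
  r1: data parity 1, sent rp 1 → ok
  r2: data parity 1, sent rp 1 → ok
  r3: data parity 1, sent rp 0 → mismatch
Recompute each column's even parity and compare to cp:
  c0: data parity 1, sent cp 0 → mismatch
  c1: data parity 1, sent cp 1 → ok
  c2: data parity 0, sent cp 0 → ok
Exactly one row (r3) and one column (c0) fail → the flipped bit is at their intersection.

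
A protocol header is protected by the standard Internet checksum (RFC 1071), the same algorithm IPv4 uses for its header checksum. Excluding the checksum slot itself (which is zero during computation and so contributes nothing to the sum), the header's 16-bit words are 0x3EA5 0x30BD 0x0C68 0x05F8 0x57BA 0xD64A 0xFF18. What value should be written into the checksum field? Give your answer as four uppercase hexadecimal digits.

One's-complement addition (fold any carry out of bit 15 back into bit 0):
  0x3EA5 + 0x30BD = 0x06F62
  0x6F62 + 0x0C68 = 0x07BCA
  0x7BCA + 0x05F8 = 0x081C2
  0x81C2 + 0x57BA = 0x0D97C
  0xD97C + 0xD64A = 0x1AFC6 → wrap carry → 0xAFC7
  0xAFC7 + 0xFF18 = 0x1AEDF → wrap carry → 0xAEE0
One's-complement sum = 0xAEE0.
Checksum = ~0xAEE0 & 0xFFFF = 0x511F.

511F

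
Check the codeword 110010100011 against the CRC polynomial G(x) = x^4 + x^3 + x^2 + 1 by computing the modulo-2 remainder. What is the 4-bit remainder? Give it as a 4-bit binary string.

0000

Modulo-2 division of 110010100011 by 11101:
  pos 0: 11001 XOR 11101 = 00100
  pos 2: 10001 XOR 11101 = 01100
  pos 3: 11000 XOR 11101 = 00101
  pos 5: 10100 XOR 11101 = 01001
  pos 6: 10011 XOR 11101 = 01110
  pos 7: 11101 XOR 11101 = 00000
Remainder = 0000 (zero — the frame passes the CRC check).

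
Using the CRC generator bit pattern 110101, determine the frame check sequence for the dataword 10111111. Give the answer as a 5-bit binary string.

Append 5 zeros: 1011111100000. Divide by 110101 (XOR where the leading bit is 1):
  pos 0: 101111 XOR 110101 = 011010
  pos 1: 110101 XOR 110101 = 000000
  pos 7: 100000 XOR 110101 = 010101
Remainder (last 5 bits) = 10101. This is the CRC / FCS.

10101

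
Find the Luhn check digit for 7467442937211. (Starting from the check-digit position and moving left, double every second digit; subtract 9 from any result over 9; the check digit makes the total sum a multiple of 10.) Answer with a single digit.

6

Partial digits right→left: 1 1 2 7 3 9 2 4 4 7 6 4 7
Double every second digit counting from the check-digit position (so the 1st, 3rd, 5th, ... of the partial from the right).
  doubled (with −9 where >9): 2 4 6 4 8 3 5 → sum 32
  kept as-is: 1 7 9 4 7 4 → sum 32
Total = 32 + 32 = 64.
Check digit = (10 − (64 mod 10)) mod 10 = 6.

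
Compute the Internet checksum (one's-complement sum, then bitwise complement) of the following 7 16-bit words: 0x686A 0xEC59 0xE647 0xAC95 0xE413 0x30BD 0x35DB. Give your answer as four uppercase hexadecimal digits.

One's-complement addition (fold any carry out of bit 15 back into bit 0):
  0x686A + 0xEC59 = 0x154C3 → wrap carry → 0x54C4
  0x54C4 + 0xE647 = 0x13B0B → wrap carry → 0x3B0C
  0x3B0C + 0xAC95 = 0x0E7A1
  0xE7A1 + 0xE413 = 0x1CBB4 → wrap carry → 0xCBB5
  0xCBB5 + 0x30BD = 0x0FC72
  0xFC72 + 0x35DB = 0x1324D → wrap carry → 0x324E
One's-complement sum = 0x324E.
Checksum = ~0x324E & 0xFFFF = 0xCDB1.

CDB1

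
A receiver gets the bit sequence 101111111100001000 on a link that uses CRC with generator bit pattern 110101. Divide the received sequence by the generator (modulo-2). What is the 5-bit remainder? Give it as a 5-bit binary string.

Modulo-2 division of 101111111100001000 by 110101:
  pos 0: 101111 XOR 110101 = 011010
  pos 1: 110101 XOR 110101 = 000000
  pos 7: 111000 XOR 110101 = 001101
  pos 9: 110101 XOR 110101 = 000000
Remainder = 00000 (zero — the frame passes the CRC check).

00000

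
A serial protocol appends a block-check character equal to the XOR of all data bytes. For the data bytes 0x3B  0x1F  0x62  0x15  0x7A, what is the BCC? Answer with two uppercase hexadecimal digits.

XOR the bytes together:
  start with 0x3B
  0x3B ⊕ 0x1F = 0x24
  0x24 ⊕ 0x62 = 0x46
  0x46 ⊕ 0x15 = 0x53
  0x53 ⊕ 0x7A = 0x29

29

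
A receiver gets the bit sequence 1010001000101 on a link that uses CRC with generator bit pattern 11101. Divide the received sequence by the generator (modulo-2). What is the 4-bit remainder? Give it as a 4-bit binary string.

Modulo-2 division of 1010001000101 by 11101:
  pos 0: 10100 XOR 11101 = 01001
  pos 1: 10010 XOR 11101 = 01111
  pos 2: 11111 XOR 11101 = 00010
  pos 5: 10000 XOR 11101 = 01101
  pos 6: 11011 XOR 11101 = 00110
  pos 8: 11001 XOR 11101 = 00100
Remainder = 0100 (nonzero — an error is detected).

0100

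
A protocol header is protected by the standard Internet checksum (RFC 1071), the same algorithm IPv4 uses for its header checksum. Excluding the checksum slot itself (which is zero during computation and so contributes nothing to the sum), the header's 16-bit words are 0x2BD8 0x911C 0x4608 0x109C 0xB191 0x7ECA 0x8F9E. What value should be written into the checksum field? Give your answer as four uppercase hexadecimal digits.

One's-complement addition (fold any carry out of bit 15 back into bit 0):
  0x2BD8 + 0x911C = 0x0BCF4
  0xBCF4 + 0x4608 = 0x102FC → wrap carry → 0x02FD
  0x02FD + 0x109C = 0x01399
  0x1399 + 0xB191 = 0x0C52A
  0xC52A + 0x7ECA = 0x143F4 → wrap carry → 0x43F5
  0x43F5 + 0x8F9E = 0x0D393
One's-complement sum = 0xD393.
Checksum = ~0xD393 & 0xFFFF = 0x2C6C.

2C6C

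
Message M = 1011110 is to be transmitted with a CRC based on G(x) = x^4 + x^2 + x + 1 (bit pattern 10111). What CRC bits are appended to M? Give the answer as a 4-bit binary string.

1110

Append 4 zeros: 10111100000. Divide by 10111 (XOR where the leading bit is 1):
  pos 0: 10111 XOR 10111 = 00000
  pos 5: 10000 XOR 10111 = 00111
Remainder (last 4 bits) = 1110. This is the CRC / FCS.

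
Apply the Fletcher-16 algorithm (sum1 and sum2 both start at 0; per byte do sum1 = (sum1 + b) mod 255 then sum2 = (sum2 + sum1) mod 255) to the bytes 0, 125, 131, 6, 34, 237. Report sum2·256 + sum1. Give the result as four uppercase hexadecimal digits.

Running sums (mod 255):
  after byte 0 (0): sum1=0, sum2=0
  after byte 1 (125): sum1=125, sum2=125
  after byte 2 (131): sum1=1, sum2=126
  after byte 3 (6): sum1=7, sum2=133
  after byte 4 (34): sum1=41, sum2=174
  after byte 5 (237): sum1=23, sum2=197
Checksum = sum2·256 + sum1 = 197·256 + 23 = 50455 = 0xC517.

C517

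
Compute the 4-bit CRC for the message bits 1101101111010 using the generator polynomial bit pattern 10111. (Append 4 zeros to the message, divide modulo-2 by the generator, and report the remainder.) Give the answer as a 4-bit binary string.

Append 4 zeros: 11011011110100000. Divide by 10111 (XOR where the leading bit is 1):
  pos 0: 11011 XOR 10111 = 01100
  pos 1: 11000 XOR 10111 = 01111
  pos 2: 11111 XOR 10111 = 01000
  pos 3: 10001 XOR 10111 = 00110
  pos 5: 11011 XOR 10111 = 01100
  pos 6: 11000 XOR 10111 = 01111
  pos 7: 11111 XOR 10111 = 01000
  pos 8: 10000 XOR 10111 = 00111
  pos 10: 11100 XOR 10111 = 01011
  pos 11: 10110 XOR 10111 = 00001
Remainder (last 4 bits) = 0010. This is the CRC / FCS.

0010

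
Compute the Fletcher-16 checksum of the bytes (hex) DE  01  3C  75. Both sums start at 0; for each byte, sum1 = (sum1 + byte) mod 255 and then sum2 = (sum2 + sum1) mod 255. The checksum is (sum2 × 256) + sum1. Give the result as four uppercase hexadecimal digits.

Running sums (mod 255):
  after byte 0 (DE): sum1=222, sum2=222
  after byte 1 (01): sum1=223, sum2=190
  after byte 2 (3C): sum1=28, sum2=218
  after byte 3 (75): sum1=145, sum2=108
Checksum = sum2·256 + sum1 = 108·256 + 145 = 27793 = 0x6C91.

6C91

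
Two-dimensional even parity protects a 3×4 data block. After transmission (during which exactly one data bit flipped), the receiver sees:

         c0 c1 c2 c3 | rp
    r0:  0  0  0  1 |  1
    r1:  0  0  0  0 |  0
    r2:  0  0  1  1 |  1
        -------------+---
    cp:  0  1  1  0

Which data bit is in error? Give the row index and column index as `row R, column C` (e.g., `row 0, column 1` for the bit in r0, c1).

row 2, column 1

Recompute each row's even parity and compare to rp:
  r0: data parity 1, sent rp 1 → ok
  r1: data parity 0, sent rp 0 → ok
  r2: data parity 0, sent rp 1 → mismatch
Recompute each column's even parity and compare to cp:
  c0: data parity 0, sent cp 0 → ok
  c1: data parity 0, sent cp 1 → mismatch
  c2: data parity 1, sent cp 1 → ok
  c3: data parity 0, sent cp 0 → ok
Exactly one row (r2) and one column (c1) fail → the flipped bit is at their intersection.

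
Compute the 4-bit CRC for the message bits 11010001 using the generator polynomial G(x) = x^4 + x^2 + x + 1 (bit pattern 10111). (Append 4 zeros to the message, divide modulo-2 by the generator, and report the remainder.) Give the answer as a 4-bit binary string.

1010

Append 4 zeros: 110100010000. Divide by 10111 (XOR where the leading bit is 1):
  pos 0: 11010 XOR 10111 = 01101
  pos 1: 11010 XOR 10111 = 01101
  pos 2: 11010 XOR 10111 = 01101
  pos 3: 11011 XOR 10111 = 01100
  pos 4: 11000 XOR 10111 = 01111
  pos 5: 11110 XOR 10111 = 01001
  pos 6: 10010 XOR 10111 = 00101
Remainder (last 4 bits) = 1010. This is the CRC / FCS.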